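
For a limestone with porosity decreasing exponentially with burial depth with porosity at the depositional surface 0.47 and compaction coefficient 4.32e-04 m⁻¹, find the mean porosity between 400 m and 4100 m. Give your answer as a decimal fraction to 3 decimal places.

Working in km (1 km = 1000 m; k in km⁻¹ = k in m⁻¹ × 1000):
⟨phi⟩ = (1/(d₂−d₁)) ∫ phi₀ e^(−kd) dd = phi₀·(e^(−k·d₁) − e^(−k·d₂)) / (k·(d₂−d₁))
e^(−0.432×0.4) = 0.8413; e^(−0.432×4.1) = 0.1701
⟨phi⟩ = 0.47 × (0.8413 − 0.1701) / (0.432 × 3.7) = 0.47 × 0.4199 = 0.1974

0.197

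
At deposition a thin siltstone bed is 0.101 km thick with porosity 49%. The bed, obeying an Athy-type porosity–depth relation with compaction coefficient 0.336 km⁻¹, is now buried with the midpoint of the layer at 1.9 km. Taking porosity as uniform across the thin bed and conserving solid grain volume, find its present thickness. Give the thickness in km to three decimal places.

Porosity at 1.9 km: n = 0.49·exp(−0.336×1.9) = 0.2588
Solid-volume conservation: h(1−n) = h₀(1−n₀) ⇒ h = h₀·(1−n₀)/(1−n)
h = 0.101 × (1 − 0.49)/(1 − 0.2588) = 0.101 × 0.6881 = 0.0695 km

0.069 km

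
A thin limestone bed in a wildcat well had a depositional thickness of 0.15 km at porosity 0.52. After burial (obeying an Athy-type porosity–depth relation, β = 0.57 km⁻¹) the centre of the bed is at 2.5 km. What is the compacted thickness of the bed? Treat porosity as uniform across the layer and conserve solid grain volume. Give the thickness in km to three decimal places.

Porosity at 2.5 km: phi = 0.52·exp(−0.57×2.5) = 0.1251
Solid-volume conservation: h(1−phi) = h₀(1−phi₀) ⇒ h = h₀·(1−phi₀)/(1−phi)
h = 0.15 × (1 − 0.52)/(1 − 0.1251) = 0.15 × 0.5486 = 0.0823 km

0.082 km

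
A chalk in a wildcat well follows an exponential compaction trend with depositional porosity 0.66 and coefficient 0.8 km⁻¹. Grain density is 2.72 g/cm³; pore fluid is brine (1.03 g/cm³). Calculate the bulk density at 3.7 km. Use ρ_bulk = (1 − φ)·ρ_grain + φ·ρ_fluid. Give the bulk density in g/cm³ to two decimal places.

2.66 g/cm³

Porosity at depth: phi = 0.66·exp(−0.8×3.7) = 0.66×0.0518 = 0.0342
Bulk density: ρ_b = (1−phi)ρ_g + phi·ρ_f = 0.9658×2.72 + 0.0342×1.03
       = 2.627 + 0.035 = 2.662 g/cm³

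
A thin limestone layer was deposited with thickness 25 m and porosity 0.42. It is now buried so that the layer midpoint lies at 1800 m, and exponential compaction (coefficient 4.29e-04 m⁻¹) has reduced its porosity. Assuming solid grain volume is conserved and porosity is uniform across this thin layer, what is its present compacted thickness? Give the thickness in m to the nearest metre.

18 m

Working in km (1 km = 1000 m; β in km⁻¹ = β in m⁻¹ × 1000):
Porosity at 1.8 km: n = 0.42·exp(−0.429×1.8) = 0.1940
Solid-volume conservation: h(1−n) = h₀(1−n₀) ⇒ h = h₀·(1−n₀)/(1−n)
h = 0.025 × (1 − 0.42)/(1 − 0.1940) = 0.025 × 0.7196 = 0.0180 km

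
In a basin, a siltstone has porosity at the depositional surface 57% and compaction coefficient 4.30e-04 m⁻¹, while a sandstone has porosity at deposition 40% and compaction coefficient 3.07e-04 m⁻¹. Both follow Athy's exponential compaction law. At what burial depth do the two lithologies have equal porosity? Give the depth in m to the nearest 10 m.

Working in km (1 km = 1000 m; k in km⁻¹ = k in m⁻¹ × 1000):
Set n₀ₐ e^(−kₐZ) = n₀ᵦ e^(−kᵦZ) ⇒ ln(n₀ₐ/n₀ᵦ) = (kₐ − kᵦ)·Z
Z = ln(0.57/0.4) / (0.43 − 0.307) = 0.3542 / 0.123 = 2.879 km

2880 m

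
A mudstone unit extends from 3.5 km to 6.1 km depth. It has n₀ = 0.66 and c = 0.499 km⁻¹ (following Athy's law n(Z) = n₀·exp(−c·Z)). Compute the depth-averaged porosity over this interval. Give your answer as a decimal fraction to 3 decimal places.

0.064

⟨n⟩ = (1/(Z₂−Z₁)) ∫ n₀ e^(−cZ) dZ = n₀·(e^(−c·Z₁) − e^(−c·Z₂)) / (c·(Z₂−Z₁))
e^(−0.499×3.5) = 0.1744; e^(−0.499×6.1) = 0.0476
⟨n⟩ = 0.66 × (0.1744 − 0.0476) / (0.499 × 2.6) = 0.66 × 0.0977 = 0.0645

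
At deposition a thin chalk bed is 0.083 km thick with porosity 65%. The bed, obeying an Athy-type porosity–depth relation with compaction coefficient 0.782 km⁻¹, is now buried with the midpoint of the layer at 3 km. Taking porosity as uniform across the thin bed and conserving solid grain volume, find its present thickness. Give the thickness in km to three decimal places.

Porosity at 3 km: phi = 0.65·exp(−0.782×3) = 0.0622
Solid-volume conservation: h(1−phi) = h₀(1−phi₀) ⇒ h = h₀·(1−phi₀)/(1−phi)
h = 0.083 × (1 − 0.65)/(1 − 0.0622) = 0.083 × 0.3732 = 0.0310 km

0.031 km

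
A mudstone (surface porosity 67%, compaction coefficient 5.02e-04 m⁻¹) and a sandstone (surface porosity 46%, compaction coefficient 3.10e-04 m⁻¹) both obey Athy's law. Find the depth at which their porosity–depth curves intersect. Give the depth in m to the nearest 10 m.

Working in km (1 km = 1000 m; β in km⁻¹ = β in m⁻¹ × 1000):
Set φ₀ₐ e^(−βₐZ) = φ₀ᵦ e^(−βᵦZ) ⇒ ln(φ₀ₐ/φ₀ᵦ) = (βₐ − βᵦ)·Z
Z = ln(0.67/0.46) / (0.502 − 0.31) = 0.3761 / 0.192 = 1.959 km

1960 m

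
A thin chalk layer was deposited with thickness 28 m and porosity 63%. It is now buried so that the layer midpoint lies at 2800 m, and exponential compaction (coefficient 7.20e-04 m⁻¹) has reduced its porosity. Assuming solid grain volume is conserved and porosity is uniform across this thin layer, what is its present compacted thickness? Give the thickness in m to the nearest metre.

Working in km (1 km = 1000 m; c in km⁻¹ = c in m⁻¹ × 1000):
Porosity at 2.8 km: phi = 0.63·exp(−0.72×2.8) = 0.0839
Solid-volume conservation: h(1−phi) = h₀(1−phi₀) ⇒ h = h₀·(1−phi₀)/(1−phi)
h = 0.028 × (1 − 0.63)/(1 − 0.0839) = 0.028 × 0.4039 = 0.0113 km

11 m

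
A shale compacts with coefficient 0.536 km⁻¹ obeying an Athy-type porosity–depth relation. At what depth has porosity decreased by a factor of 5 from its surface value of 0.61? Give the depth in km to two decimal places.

n/n₀ = 1/5 ⇒ exp(−β·z) = 1/5 ⇒ z = ln(5) / β
z = 1.6094 / 0.536 = 3.003 km

3.00 km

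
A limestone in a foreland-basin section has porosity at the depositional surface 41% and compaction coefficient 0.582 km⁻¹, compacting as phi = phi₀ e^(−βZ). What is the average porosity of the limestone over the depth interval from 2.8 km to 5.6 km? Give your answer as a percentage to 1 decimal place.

⟨phi⟩ = (1/(Z₂−Z₁)) ∫ phi₀ e^(−βZ) dZ = phi₀·(e^(−β·Z₁) − e^(−β·Z₂)) / (β·(Z₂−Z₁))
e^(−0.582×2.8) = 0.1960; e^(−0.582×5.6) = 0.0384
⟨phi⟩ = 0.41 × (0.1960 − 0.0384) / (0.582 × 2.8) = 0.41 × 0.0967 = 0.0396

4.0%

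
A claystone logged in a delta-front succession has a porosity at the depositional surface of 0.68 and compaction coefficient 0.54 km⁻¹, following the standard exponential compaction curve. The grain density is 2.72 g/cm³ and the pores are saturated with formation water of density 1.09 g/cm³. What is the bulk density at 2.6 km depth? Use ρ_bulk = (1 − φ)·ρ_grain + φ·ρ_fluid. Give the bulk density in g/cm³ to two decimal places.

Porosity at depth: φ = 0.68·exp(−0.54×2.6) = 0.68×0.2456 = 0.1670
Bulk density: ρ_b = (1−φ)ρ_g + φ·ρ_f = 0.8330×2.72 + 0.1670×1.09
       = 2.266 + 0.182 = 2.448 g/cm³

2.45 g/cm³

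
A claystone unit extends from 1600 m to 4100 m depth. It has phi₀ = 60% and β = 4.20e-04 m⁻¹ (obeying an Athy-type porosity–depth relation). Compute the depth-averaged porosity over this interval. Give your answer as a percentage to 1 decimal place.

Working in km (1 km = 1000 m; β in km⁻¹ = β in m⁻¹ × 1000):
⟨phi⟩ = (1/(z₂−z₁)) ∫ phi₀ e^(−βz) dz = phi₀·(e^(−β·z₁) − e^(−β·z₂)) / (β·(z₂−z₁))
e^(−0.42×1.6) = 0.5107; e^(−0.42×4.1) = 0.1787
⟨phi⟩ = 0.6 × (0.5107 − 0.1787) / (0.42 × 2.5) = 0.6 × 0.3162 = 0.1897

19.0%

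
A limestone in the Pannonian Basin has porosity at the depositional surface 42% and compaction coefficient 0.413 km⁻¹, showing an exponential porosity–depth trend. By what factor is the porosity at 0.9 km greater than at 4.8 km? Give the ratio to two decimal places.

φ(z₁)/φ(z₂) = e^(−k·z₁)/e^(−k·z₂) = e^{k(z₂−z₁)}
= exp(0.413 × 3.9) = exp(1.611) = 5.0063

5.01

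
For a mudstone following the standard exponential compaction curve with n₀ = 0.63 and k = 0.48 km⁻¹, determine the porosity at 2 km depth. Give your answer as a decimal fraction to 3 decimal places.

0.241

n = n₀·exp(−k·Z) = 0.63 × exp(−0.48 × 2) = 0.63 × exp(−0.96)
  = 0.63 × 0.3829 = 0.2412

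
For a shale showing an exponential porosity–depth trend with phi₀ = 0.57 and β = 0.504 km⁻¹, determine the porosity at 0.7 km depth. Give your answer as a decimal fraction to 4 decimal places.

0.4005

phi = phi₀·exp(−β·d) = 0.57 × exp(−0.504 × 0.7) = 0.57 × exp(−0.3528)
  = 0.57 × 0.7027 = 0.4005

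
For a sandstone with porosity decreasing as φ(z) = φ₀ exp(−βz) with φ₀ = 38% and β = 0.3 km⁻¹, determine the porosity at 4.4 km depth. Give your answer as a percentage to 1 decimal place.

φ = φ₀·exp(−β·z) = 0.38 × exp(−0.3 × 4.4) = 0.38 × exp(−1.32)
  = 0.38 × 0.2671 = 0.1015

10.2%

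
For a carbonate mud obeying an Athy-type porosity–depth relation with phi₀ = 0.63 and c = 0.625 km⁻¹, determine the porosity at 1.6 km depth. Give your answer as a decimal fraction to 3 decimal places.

0.232

phi = phi₀·exp(−c·Z) = 0.63 × exp(−0.625 × 1.6) = 0.63 × exp(−1)
  = 0.63 × 0.3679 = 0.2318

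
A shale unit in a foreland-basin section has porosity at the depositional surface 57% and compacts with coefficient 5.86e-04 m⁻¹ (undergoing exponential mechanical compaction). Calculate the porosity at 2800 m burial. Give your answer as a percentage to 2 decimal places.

11.05%

Working in km (1 km = 1000 m; k in km⁻¹ = k in m⁻¹ × 1000):
n = n₀·exp(−k·d) = 0.57 × exp(−0.586 × 2.8) = 0.57 × exp(−1.641)
  = 0.57 × 0.1938 = 0.1105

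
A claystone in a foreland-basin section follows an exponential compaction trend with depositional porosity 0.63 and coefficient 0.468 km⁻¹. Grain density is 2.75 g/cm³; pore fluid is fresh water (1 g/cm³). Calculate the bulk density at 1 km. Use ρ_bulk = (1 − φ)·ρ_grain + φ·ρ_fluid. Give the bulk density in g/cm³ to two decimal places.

Porosity at depth: φ = 0.63·exp(−0.468×1) = 0.63×0.6263 = 0.3945
Bulk density: ρ_b = (1−φ)ρ_g + φ·ρ_f = 0.6055×2.75 + 0.3945×1
       = 1.665 + 0.395 = 2.060 g/cm³

2.06 g/cm³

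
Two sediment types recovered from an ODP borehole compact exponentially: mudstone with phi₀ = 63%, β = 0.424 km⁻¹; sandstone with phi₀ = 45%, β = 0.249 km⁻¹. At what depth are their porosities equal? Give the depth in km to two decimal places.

1.92 km

Set phi₀ₐ e^(−βₐd) = phi₀ᵦ e^(−βᵦd) ⇒ ln(phi₀ₐ/phi₀ᵦ) = (βₐ − βᵦ)·d
d = ln(0.63/0.45) / (0.424 − 0.249) = 0.3365 / 0.175 = 1.923 km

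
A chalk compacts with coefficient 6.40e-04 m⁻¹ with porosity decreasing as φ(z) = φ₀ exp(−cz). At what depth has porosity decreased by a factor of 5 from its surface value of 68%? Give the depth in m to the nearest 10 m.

2510 m

Working in km (1 km = 1000 m; c in km⁻¹ = c in m⁻¹ × 1000):
φ/φ₀ = 1/5 ⇒ exp(−c·z) = 1/5 ⇒ z = ln(5) / c
z = 1.6094 / 0.64 = 2.515 km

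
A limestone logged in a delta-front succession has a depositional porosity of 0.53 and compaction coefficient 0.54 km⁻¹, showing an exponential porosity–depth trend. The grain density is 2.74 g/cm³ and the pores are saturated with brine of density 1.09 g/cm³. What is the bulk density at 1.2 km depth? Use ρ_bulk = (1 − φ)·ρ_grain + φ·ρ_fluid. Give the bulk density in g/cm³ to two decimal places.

2.28 g/cm³

Porosity at depth: φ = 0.53·exp(−0.54×1.2) = 0.53×0.5231 = 0.2772
Bulk density: ρ_b = (1−φ)ρ_g + φ·ρ_f = 0.7228×2.74 + 0.2772×1.09
       = 1.980 + 0.302 = 2.283 g/cm³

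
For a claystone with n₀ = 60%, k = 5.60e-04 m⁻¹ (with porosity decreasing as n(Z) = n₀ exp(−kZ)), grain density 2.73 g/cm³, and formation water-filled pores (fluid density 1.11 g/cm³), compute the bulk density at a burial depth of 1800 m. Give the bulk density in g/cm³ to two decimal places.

Working in km (1 km = 1000 m; k in km⁻¹ = k in m⁻¹ × 1000):
Porosity at depth: n = 0.6·exp(−0.56×1.8) = 0.6×0.3649 = 0.2190
Bulk density: ρ_b = (1−n)ρ_g + n·ρ_f = 0.7810×2.73 + 0.2190×1.11
       = 2.132 + 0.243 = 2.375 g/cm³

2.38 g/cm³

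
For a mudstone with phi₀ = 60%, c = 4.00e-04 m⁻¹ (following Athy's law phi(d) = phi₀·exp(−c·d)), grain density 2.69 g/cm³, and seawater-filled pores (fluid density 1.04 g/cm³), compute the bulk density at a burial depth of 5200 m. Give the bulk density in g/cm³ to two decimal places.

Working in km (1 km = 1000 m; c in km⁻¹ = c in m⁻¹ × 1000):
Porosity at depth: phi = 0.6·exp(−0.4×5.2) = 0.6×0.1249 = 0.0750
Bulk density: ρ_b = (1−phi)ρ_g + phi·ρ_f = 0.9250×2.69 + 0.0750×1.04
       = 2.488 + 0.078 = 2.566 g/cm³

2.57 g/cm³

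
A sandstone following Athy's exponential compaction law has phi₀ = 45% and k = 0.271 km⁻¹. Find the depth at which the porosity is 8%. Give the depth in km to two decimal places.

Invert Athy's law: z = ln(phi₀/phi) / k
z = ln(0.45/0.08) / 0.271 = ln(5.625) / 0.271 = 1.7272 / 0.271 = 6.374 km

6.37 km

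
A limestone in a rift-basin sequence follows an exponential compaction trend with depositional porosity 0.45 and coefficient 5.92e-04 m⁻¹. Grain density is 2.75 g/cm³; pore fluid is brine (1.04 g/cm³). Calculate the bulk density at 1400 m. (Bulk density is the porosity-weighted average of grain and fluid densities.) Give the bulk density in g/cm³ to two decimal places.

Working in km (1 km = 1000 m; k in km⁻¹ = k in m⁻¹ × 1000):
Porosity at depth: phi = 0.45·exp(−0.592×1.4) = 0.45×0.4366 = 0.1965
Bulk density: ρ_b = (1−phi)ρ_g + phi·ρ_f = 0.8035×2.75 + 0.1965×1.04
       = 2.210 + 0.204 = 2.414 g/cm³

2.41 g/cm³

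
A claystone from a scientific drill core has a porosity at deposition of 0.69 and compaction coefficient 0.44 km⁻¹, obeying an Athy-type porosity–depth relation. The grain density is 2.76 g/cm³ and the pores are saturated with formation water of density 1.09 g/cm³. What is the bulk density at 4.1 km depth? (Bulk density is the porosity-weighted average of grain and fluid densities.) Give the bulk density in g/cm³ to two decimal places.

Porosity at depth: φ = 0.69·exp(−0.44×4.1) = 0.69×0.1646 = 0.1136
Bulk density: ρ_b = (1−φ)ρ_g + φ·ρ_f = 0.8864×2.76 + 0.1136×1.09
       = 2.446 + 0.124 = 2.570 g/cm³

2.57 g/cm³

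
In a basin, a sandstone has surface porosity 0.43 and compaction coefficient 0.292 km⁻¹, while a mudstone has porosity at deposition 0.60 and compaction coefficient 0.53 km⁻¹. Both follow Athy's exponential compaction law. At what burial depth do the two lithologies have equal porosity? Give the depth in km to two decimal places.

Set n₀ₐ e^(−βₐz) = n₀ᵦ e^(−βᵦz) ⇒ ln(n₀ₐ/n₀ᵦ) = (βₐ − βᵦ)·z
z = ln(0.43/0.6) / (0.292 − 0.53) = -0.3331 / -0.238 = 1.400 km

1.40 km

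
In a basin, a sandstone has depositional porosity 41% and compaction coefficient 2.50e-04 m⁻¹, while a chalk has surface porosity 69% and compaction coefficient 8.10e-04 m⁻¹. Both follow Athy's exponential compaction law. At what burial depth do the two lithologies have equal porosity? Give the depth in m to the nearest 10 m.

930 m

Working in km (1 km = 1000 m; k in km⁻¹ = k in m⁻¹ × 1000):
Set φ₀ₐ e^(−kₐd) = φ₀ᵦ e^(−kᵦd) ⇒ ln(φ₀ₐ/φ₀ᵦ) = (kₐ − kᵦ)·d
d = ln(0.41/0.69) / (0.25 − 0.81) = -0.5205 / -0.56 = 0.930 km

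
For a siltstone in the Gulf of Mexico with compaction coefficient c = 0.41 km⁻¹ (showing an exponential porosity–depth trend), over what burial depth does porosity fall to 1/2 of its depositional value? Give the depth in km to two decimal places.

φ/φ₀ = 1/2 ⇒ exp(−c·d) = 1/2 ⇒ d = ln(2) / c
d = 0.6931 / 0.41 = 1.691 km

1.69 km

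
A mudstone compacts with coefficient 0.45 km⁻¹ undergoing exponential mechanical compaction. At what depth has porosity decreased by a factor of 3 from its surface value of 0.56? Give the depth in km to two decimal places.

2.44 km

n/n₀ = 1/3 ⇒ exp(−k·Z) = 1/3 ⇒ Z = ln(3) / k
Z = 1.0986 / 0.45 = 2.441 km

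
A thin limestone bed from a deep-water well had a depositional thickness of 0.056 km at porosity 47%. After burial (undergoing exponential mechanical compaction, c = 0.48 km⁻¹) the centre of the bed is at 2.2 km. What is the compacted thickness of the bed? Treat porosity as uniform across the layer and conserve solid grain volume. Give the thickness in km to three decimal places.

Porosity at 2.2 km: phi = 0.47·exp(−0.48×2.2) = 0.1635
Solid-volume conservation: h(1−phi) = h₀(1−phi₀) ⇒ h = h₀·(1−phi₀)/(1−phi)
h = 0.056 × (1 − 0.47)/(1 − 0.1635) = 0.056 × 0.6336 = 0.0355 km

0.035 km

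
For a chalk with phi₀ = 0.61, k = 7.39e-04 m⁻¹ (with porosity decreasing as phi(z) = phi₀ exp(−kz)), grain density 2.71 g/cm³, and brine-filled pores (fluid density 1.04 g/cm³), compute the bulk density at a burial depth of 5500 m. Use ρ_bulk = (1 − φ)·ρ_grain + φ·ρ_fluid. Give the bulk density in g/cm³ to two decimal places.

Working in km (1 km = 1000 m; k in km⁻¹ = k in m⁻¹ × 1000):
Porosity at depth: phi = 0.61·exp(−0.739×5.5) = 0.61×0.0172 = 0.0105
Bulk density: ρ_b = (1−phi)ρ_g + phi·ρ_f = 0.9895×2.71 + 0.0105×1.04
       = 2.682 + 0.011 = 2.693 g/cm³

2.69 g/cm³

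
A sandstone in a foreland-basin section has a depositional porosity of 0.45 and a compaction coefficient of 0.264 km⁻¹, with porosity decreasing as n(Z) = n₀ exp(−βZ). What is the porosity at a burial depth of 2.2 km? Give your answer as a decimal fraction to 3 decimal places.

n = n₀·exp(−β·Z) = 0.45 × exp(−0.264 × 2.2) = 0.45 × exp(−0.5808)
  = 0.45 × 0.5595 = 0.2518

0.252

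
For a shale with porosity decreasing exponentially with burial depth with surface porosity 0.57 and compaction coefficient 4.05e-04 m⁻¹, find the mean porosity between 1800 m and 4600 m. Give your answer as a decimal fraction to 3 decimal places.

Working in km (1 km = 1000 m; k in km⁻¹ = k in m⁻¹ × 1000):
⟨φ⟩ = (1/(Z₂−Z₁)) ∫ φ₀ e^(−kZ) dZ = φ₀·(e^(−k·Z₁) − e^(−k·Z₂)) / (k·(Z₂−Z₁))
e^(−0.405×1.8) = 0.4824; e^(−0.405×4.6) = 0.1552
⟨φ⟩ = 0.57 × (0.4824 − 0.1552) / (0.405 × 2.8) = 0.57 × 0.2885 = 0.1645

0.164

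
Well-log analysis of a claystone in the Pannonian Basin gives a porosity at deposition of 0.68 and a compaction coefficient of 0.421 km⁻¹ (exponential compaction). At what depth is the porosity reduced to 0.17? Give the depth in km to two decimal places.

Invert Athy's law: Z = ln(phi₀/phi) / c
Z = ln(0.68/0.17) / 0.421 = ln(4) / 0.421 = 1.3863 / 0.421 = 3.293 km

3.29 km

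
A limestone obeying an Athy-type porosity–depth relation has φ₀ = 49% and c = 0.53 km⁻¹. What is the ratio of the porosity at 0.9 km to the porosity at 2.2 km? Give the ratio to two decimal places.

φ(Z₁)/φ(Z₂) = e^(−c·Z₁)/e^(−c·Z₂) = e^{c(Z₂−Z₁)}
= exp(0.53 × 1.3) = exp(0.689) = 1.9917

1.99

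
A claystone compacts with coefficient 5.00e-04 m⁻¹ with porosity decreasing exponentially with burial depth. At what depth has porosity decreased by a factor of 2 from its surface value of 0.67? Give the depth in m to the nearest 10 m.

Working in km (1 km = 1000 m; β in km⁻¹ = β in m⁻¹ × 1000):
φ/φ₀ = 1/2 ⇒ exp(−β·d) = 1/2 ⇒ d = ln(2) / β
d = 0.6931 / 0.5 = 1.386 km

1390 m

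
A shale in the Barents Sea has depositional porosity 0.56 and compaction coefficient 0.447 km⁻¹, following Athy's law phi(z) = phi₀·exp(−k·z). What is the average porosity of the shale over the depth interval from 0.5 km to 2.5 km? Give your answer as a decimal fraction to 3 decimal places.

⟨phi⟩ = (1/(z₂−z₁)) ∫ phi₀ e^(−kz) dz = phi₀·(e^(−k·z₁) − e^(−k·z₂)) / (k·(z₂−z₁))
e^(−0.447×0.5) = 0.7997; e^(−0.447×2.5) = 0.3271
⟨phi⟩ = 0.56 × (0.7997 − 0.3271) / (0.447 × 2) = 0.56 × 0.5287 = 0.2960

0.296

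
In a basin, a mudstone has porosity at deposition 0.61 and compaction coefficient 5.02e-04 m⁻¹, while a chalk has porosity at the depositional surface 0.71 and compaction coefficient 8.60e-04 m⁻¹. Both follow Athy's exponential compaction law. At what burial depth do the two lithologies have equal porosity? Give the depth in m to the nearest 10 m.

420 m

Working in km (1 km = 1000 m; c in km⁻¹ = c in m⁻¹ × 1000):
Set φ₀ₐ e^(−cₐZ) = φ₀ᵦ e^(−cᵦZ) ⇒ ln(φ₀ₐ/φ₀ᵦ) = (cₐ − cᵦ)·Z
Z = ln(0.61/0.71) / (0.502 − 0.86) = -0.1518 / -0.358 = 0.424 km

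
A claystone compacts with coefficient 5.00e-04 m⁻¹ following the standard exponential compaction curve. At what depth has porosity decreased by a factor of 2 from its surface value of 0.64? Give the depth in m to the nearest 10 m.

Working in km (1 km = 1000 m; k in km⁻¹ = k in m⁻¹ × 1000):
n/n₀ = 1/2 ⇒ exp(−k·z) = 1/2 ⇒ z = ln(2) / k
z = 0.6931 / 0.5 = 1.386 km

1390 m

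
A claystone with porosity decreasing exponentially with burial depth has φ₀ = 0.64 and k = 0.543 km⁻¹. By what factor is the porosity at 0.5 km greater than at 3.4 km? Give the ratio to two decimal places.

φ(Z₁)/φ(Z₂) = e^(−k·Z₁)/e^(−k·Z₂) = e^{k(Z₂−Z₁)}
= exp(0.543 × 2.9) = exp(1.575) = 4.8293

4.83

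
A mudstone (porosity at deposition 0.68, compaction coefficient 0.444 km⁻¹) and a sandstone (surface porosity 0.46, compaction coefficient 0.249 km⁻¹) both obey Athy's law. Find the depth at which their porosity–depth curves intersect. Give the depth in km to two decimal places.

Set phi₀ₐ e^(−βₐd) = phi₀ᵦ e^(−βᵦd) ⇒ ln(phi₀ₐ/phi₀ᵦ) = (βₐ − βᵦ)·d
d = ln(0.68/0.46) / (0.444 − 0.249) = 0.3909 / 0.195 = 2.004 km

2.00 km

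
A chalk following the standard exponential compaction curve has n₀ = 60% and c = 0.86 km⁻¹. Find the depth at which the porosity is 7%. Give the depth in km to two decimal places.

2.50 km

Invert Athy's law: Z = ln(n₀/n) / c
Z = ln(0.6/0.07) / 0.86 = ln(8.571) / 0.86 = 2.1484 / 0.86 = 2.498 km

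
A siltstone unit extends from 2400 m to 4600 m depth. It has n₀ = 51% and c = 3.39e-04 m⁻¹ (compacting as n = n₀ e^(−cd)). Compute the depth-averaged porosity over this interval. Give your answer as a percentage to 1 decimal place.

Working in km (1 km = 1000 m; c in km⁻¹ = c in m⁻¹ × 1000):
⟨n⟩ = (1/(d₂−d₁)) ∫ n₀ e^(−cd) dd = n₀·(e^(−c·d₁) − e^(−c·d₂)) / (c·(d₂−d₁))
e^(−0.339×2.4) = 0.4433; e^(−0.339×4.6) = 0.2103
⟨n⟩ = 0.51 × (0.4433 − 0.2103) / (0.339 × 2.2) = 0.51 × 0.3124 = 0.1593

15.9%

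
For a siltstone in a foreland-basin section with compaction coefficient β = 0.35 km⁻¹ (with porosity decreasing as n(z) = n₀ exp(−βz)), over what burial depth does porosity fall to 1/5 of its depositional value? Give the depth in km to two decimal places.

n/n₀ = 1/5 ⇒ exp(−β·z) = 1/5 ⇒ z = ln(5) / β
z = 1.6094 / 0.35 = 4.598 km

4.60 km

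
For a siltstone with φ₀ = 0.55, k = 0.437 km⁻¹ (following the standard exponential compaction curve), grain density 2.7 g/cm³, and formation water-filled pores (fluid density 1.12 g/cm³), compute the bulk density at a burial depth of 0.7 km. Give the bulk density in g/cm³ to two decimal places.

Porosity at depth: φ = 0.55·exp(−0.437×0.7) = 0.55×0.7365 = 0.4051
Bulk density: ρ_b = (1−φ)ρ_g + φ·ρ_f = 0.5949×2.7 + 0.4051×1.12
       = 1.606 + 0.454 = 2.060 g/cm³

2.06 g/cm³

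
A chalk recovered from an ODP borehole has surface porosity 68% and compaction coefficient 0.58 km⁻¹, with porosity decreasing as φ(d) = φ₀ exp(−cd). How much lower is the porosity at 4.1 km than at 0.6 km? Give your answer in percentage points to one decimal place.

φ(0.6) = 0.68·e^(−0.58×0.6) = 0.4801
φ(4.1) = 0.68·e^(−0.58×4.1) = 0.0631
Δφ = 0.4801 − 0.0631 = 0.4171

41.7 percentage points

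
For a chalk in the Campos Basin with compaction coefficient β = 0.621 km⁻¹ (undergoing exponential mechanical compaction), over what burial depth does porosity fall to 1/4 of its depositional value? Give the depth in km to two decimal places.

2.23 km

phi/phi₀ = 1/4 ⇒ exp(−β·Z) = 1/4 ⇒ Z = ln(4) / β
Z = 1.3863 / 0.621 = 2.232 km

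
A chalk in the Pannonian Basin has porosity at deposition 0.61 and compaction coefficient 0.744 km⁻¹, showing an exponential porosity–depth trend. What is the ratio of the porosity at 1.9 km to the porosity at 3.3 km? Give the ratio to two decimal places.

φ(z₁)/φ(z₂) = e^(−β·z₁)/e^(−β·z₂) = e^{β(z₂−z₁)}
= exp(0.744 × 1.4) = exp(1.042) = 2.8337

2.83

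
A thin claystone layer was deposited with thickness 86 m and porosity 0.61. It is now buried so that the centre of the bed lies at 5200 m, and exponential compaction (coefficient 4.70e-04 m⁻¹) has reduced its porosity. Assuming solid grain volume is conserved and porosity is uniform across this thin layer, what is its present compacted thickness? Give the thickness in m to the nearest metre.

35 m

Working in km (1 km = 1000 m; c in km⁻¹ = c in m⁻¹ × 1000):
Porosity at 5.2 km: φ = 0.61·exp(−0.47×5.2) = 0.0530
Solid-volume conservation: h(1−φ) = h₀(1−φ₀) ⇒ h = h₀·(1−φ₀)/(1−φ)
h = 0.086 × (1 − 0.61)/(1 − 0.0530) = 0.086 × 0.4118 = 0.0354 km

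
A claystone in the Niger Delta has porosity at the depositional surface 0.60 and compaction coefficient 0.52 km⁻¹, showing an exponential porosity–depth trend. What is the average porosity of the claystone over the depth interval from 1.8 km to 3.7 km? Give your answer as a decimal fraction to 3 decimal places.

0.149

⟨φ⟩ = (1/(Z₂−Z₁)) ∫ φ₀ e^(−cZ) dZ = φ₀·(e^(−c·Z₁) − e^(−c·Z₂)) / (c·(Z₂−Z₁))
e^(−0.52×1.8) = 0.3922; e^(−0.52×3.7) = 0.1460
⟨φ⟩ = 0.6 × (0.3922 − 0.1460) / (0.52 × 1.9) = 0.6 × 0.2492 = 0.1495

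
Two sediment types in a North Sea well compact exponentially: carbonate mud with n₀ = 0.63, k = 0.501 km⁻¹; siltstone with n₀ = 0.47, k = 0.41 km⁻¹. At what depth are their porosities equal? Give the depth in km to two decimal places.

3.22 km

Set n₀ₐ e^(−kₐz) = n₀ᵦ e^(−kᵦz) ⇒ ln(n₀ₐ/n₀ᵦ) = (kₐ − kᵦ)·z
z = ln(0.63/0.47) / (0.501 − 0.41) = 0.2930 / 0.091 = 3.220 km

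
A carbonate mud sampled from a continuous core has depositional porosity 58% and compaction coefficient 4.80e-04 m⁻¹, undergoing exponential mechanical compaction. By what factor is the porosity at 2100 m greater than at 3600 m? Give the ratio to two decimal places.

2.05

Working in km (1 km = 1000 m; β in km⁻¹ = β in m⁻¹ × 1000):
phi(z₁)/phi(z₂) = e^(−β·z₁)/e^(−β·z₂) = e^{β(z₂−z₁)}
= exp(0.48 × 1.5) = exp(0.72) = 2.0544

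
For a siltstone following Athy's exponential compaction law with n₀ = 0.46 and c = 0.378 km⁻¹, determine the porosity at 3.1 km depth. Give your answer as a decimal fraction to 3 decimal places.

0.143

n = n₀·exp(−c·z) = 0.46 × exp(−0.378 × 3.1) = 0.46 × exp(−1.172)
  = 0.46 × 0.3098 = 0.1425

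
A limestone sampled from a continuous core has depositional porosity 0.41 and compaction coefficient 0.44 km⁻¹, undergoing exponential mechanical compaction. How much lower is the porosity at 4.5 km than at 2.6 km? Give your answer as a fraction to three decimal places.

n(2.6) = 0.41·e^(−0.44×2.6) = 0.1306
n(4.5) = 0.41·e^(−0.44×4.5) = 0.0566
Δn = 0.1306 − 0.0566 = 0.0740

0.074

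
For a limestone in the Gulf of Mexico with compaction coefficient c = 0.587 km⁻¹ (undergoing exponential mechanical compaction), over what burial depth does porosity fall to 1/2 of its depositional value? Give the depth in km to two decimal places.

n/n₀ = 1/2 ⇒ exp(−c·d) = 1/2 ⇒ d = ln(2) / c
d = 0.6931 / 0.587 = 1.181 km

1.18 km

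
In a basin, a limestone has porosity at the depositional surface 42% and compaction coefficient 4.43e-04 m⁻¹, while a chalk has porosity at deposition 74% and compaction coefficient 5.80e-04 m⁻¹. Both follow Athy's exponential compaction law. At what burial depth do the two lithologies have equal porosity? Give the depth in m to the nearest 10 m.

Working in km (1 km = 1000 m; k in km⁻¹ = k in m⁻¹ × 1000):
Set phi₀ₐ e^(−kₐZ) = phi₀ᵦ e^(−kᵦZ) ⇒ ln(phi₀ₐ/phi₀ᵦ) = (kₐ − kᵦ)·Z
Z = ln(0.42/0.74) / (0.443 − 0.58) = -0.5664 / -0.137 = 4.134 km

4130 m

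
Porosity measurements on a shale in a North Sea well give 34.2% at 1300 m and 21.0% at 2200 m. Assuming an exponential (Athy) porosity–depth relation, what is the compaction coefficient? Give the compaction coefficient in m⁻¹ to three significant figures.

0.000542 m⁻¹

Working in km (1 km = 1000 m; k in km⁻¹ = k in m⁻¹ × 1000):
Athy: φ(d) = φ₀ e^(−kd) ⇒ φ₁/φ₂ = e^{k(d₂−d₁)} ⇒ k = ln(φ₁/φ₂)/(d₂−d₁)
k = ln(0.342/0.21) / (2.2 − 1.3) = ln(1.629) / 0.9 = 0.4877 / 0.9 = 0.5419 km⁻¹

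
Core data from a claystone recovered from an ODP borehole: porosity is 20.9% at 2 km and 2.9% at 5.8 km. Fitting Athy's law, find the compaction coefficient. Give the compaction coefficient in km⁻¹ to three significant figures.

0.520 km⁻¹

Athy: n(z) = n₀ e^(−kz) ⇒ n₁/n₂ = e^{k(z₂−z₁)} ⇒ k = ln(n₁/n₂)/(z₂−z₁)
k = ln(0.209/0.029) / (5.8 − 2) = ln(7.207) / 3.8 = 1.9750 / 3.8 = 0.5197 km⁻¹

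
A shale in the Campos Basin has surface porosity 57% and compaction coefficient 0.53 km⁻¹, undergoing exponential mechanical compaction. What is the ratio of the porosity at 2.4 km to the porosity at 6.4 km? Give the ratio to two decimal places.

φ(z₁)/φ(z₂) = e^(−c·z₁)/e^(−c·z₂) = e^{c(z₂−z₁)}
= exp(0.53 × 4) = exp(2.12) = 8.3311

8.33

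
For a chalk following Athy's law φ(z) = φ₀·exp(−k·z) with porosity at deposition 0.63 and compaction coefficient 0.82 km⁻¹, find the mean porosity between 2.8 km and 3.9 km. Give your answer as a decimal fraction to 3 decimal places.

⟨φ⟩ = (1/(z₂−z₁)) ∫ φ₀ e^(−kz) dz = φ₀·(e^(−k·z₁) − e^(−k·z₂)) / (k·(z₂−z₁))
e^(−0.82×2.8) = 0.1007; e^(−0.82×3.9) = 0.0408
⟨φ⟩ = 0.63 × (0.1007 − 0.0408) / (0.82 × 1.1) = 0.63 × 0.0663 = 0.0418

0.042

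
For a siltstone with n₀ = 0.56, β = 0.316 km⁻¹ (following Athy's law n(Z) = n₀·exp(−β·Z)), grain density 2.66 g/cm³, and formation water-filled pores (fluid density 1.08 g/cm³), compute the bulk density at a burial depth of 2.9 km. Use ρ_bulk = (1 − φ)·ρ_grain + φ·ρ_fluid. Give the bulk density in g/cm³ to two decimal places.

Porosity at depth: n = 0.56·exp(−0.316×2.9) = 0.56×0.4000 = 0.2240
Bulk density: ρ_b = (1−n)ρ_g + n·ρ_f = 0.7760×2.66 + 0.2240×1.08
       = 2.064 + 0.242 = 2.306 g/cm³

2.31 g/cm³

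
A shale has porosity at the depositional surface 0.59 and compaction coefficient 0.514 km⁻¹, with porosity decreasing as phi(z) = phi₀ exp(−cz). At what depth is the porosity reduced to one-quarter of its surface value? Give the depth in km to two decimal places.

2.70 km

phi/phi₀ = 1/4 ⇒ exp(−c·z) = 1/4 ⇒ z = ln(4) / c
z = 1.3863 / 0.514 = 2.697 km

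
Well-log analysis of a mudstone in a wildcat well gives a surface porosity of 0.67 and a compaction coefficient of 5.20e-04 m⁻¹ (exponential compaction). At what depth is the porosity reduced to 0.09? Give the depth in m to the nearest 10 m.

3860 m

Working in km (1 km = 1000 m; c in km⁻¹ = c in m⁻¹ × 1000):
Invert Athy's law: z = ln(n₀/n) / c
z = ln(0.67/0.09) / 0.52 = ln(7.444) / 0.52 = 2.0075 / 0.52 = 3.861 km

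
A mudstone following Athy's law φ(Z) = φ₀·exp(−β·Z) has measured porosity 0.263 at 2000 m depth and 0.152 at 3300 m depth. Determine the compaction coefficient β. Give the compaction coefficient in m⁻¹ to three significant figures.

Working in km (1 km = 1000 m; β in km⁻¹ = β in m⁻¹ × 1000):
Athy: φ(Z) = φ₀ e^(−βZ) ⇒ φ₁/φ₂ = e^{β(Z₂−Z₁)} ⇒ β = ln(φ₁/φ₂)/(Z₂−Z₁)
β = ln(0.263/0.152) / (3.3 − 2) = ln(1.73) / 1.3 = 0.5483 / 1.3 = 0.4217 km⁻¹

0.000422 m⁻¹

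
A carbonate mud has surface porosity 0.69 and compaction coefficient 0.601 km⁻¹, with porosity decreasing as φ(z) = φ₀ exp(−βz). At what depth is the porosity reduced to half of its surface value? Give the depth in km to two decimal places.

φ/φ₀ = 1/2 ⇒ exp(−β·z) = 1/2 ⇒ z = ln(2) / β
z = 0.6931 / 0.601 = 1.153 km

1.15 km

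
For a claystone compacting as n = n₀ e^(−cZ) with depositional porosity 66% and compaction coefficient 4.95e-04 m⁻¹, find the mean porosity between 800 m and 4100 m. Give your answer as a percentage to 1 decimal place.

21.9%

Working in km (1 km = 1000 m; c in km⁻¹ = c in m⁻¹ × 1000):
⟨n⟩ = (1/(Z₂−Z₁)) ∫ n₀ e^(−cZ) dZ = n₀·(e^(−c·Z₁) − e^(−c·Z₂)) / (c·(Z₂−Z₁))
e^(−0.495×0.8) = 0.6730; e^(−0.495×4.1) = 0.1314
⟨n⟩ = 0.66 × (0.6730 − 0.1314) / (0.495 × 3.3) = 0.66 × 0.3316 = 0.2188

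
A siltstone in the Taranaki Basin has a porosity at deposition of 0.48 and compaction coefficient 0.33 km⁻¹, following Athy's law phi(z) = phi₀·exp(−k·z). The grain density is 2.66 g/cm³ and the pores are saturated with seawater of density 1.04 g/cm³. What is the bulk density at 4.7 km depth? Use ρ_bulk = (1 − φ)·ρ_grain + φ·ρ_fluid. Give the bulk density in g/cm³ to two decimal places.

Porosity at depth: phi = 0.48·exp(−0.33×4.7) = 0.48×0.2120 = 0.1018
Bulk density: ρ_b = (1−phi)ρ_g + phi·ρ_f = 0.8982×2.66 + 0.1018×1.04
       = 2.389 + 0.106 = 2.495 g/cm³

2.50 g/cm³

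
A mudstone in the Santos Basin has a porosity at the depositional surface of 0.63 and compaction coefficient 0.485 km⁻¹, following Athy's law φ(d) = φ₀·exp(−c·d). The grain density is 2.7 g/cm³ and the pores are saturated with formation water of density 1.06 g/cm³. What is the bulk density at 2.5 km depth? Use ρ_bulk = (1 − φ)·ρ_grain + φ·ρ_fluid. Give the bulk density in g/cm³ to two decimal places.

Porosity at depth: φ = 0.63·exp(−0.485×2.5) = 0.63×0.2975 = 0.1874
Bulk density: ρ_b = (1−φ)ρ_g + φ·ρ_f = 0.8126×2.7 + 0.1874×1.06
       = 2.194 + 0.199 = 2.393 g/cm³

2.39 g/cm³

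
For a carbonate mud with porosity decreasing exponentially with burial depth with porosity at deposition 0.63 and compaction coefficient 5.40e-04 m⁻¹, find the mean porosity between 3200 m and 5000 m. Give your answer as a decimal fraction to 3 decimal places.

Working in km (1 km = 1000 m; k in km⁻¹ = k in m⁻¹ × 1000):
⟨n⟩ = (1/(z₂−z₁)) ∫ n₀ e^(−kz) dz = n₀·(e^(−k·z₁) − e^(−k·z₂)) / (k·(z₂−z₁))
e^(−0.54×3.2) = 0.1776; e^(−0.54×5) = 0.0672
⟨n⟩ = 0.63 × (0.1776 − 0.0672) / (0.54 × 1.8) = 0.63 × 0.1136 = 0.0716

0.072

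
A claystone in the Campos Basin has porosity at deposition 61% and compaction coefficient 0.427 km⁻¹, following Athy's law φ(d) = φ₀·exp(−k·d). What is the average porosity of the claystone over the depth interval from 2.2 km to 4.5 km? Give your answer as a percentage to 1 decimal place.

15.2%

⟨φ⟩ = (1/(d₂−d₁)) ∫ φ₀ e^(−kd) dd = φ₀·(e^(−k·d₁) − e^(−k·d₂)) / (k·(d₂−d₁))
e^(−0.427×2.2) = 0.3909; e^(−0.427×4.5) = 0.1464
⟨φ⟩ = 0.61 × (0.3909 − 0.1464) / (0.427 × 2.3) = 0.61 × 0.2489 = 0.1518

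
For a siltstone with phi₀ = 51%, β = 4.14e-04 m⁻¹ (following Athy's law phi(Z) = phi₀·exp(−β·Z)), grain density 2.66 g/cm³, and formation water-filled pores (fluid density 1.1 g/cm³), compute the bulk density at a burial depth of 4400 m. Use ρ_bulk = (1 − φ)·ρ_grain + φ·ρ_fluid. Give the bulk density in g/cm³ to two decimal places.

2.53 g/cm³

Working in km (1 km = 1000 m; β in km⁻¹ = β in m⁻¹ × 1000):
Porosity at depth: phi = 0.51·exp(−0.414×4.4) = 0.51×0.1618 = 0.0825
Bulk density: ρ_b = (1−phi)ρ_g + phi·ρ_f = 0.9175×2.66 + 0.0825×1.1
       = 2.441 + 0.091 = 2.531 g/cm³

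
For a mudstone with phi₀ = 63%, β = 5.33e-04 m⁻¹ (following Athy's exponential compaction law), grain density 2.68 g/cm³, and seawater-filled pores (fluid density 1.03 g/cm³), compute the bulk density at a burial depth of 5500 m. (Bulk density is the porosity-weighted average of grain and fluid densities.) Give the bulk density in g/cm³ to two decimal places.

Working in km (1 km = 1000 m; β in km⁻¹ = β in m⁻¹ × 1000):
Porosity at depth: phi = 0.63·exp(−0.533×5.5) = 0.63×0.0533 = 0.0336
Bulk density: ρ_b = (1−phi)ρ_g + phi·ρ_f = 0.9664×2.68 + 0.0336×1.03
       = 2.590 + 0.035 = 2.625 g/cm³

2.62 g/cm³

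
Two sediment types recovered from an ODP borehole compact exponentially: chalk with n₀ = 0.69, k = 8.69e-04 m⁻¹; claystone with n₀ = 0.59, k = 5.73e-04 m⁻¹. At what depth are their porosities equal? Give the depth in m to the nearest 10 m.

Working in km (1 km = 1000 m; k in km⁻¹ = k in m⁻¹ × 1000):
Set n₀ₐ e^(−kₐz) = n₀ᵦ e^(−kᵦz) ⇒ ln(n₀ₐ/n₀ᵦ) = (kₐ − kᵦ)·z
z = ln(0.69/0.59) / (0.869 − 0.573) = 0.1566 / 0.296 = 0.529 km

530 m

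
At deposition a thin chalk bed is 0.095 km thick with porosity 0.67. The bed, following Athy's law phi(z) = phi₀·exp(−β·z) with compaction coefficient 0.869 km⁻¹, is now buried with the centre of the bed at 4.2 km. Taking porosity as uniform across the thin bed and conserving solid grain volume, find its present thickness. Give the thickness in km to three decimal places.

0.032 km

Porosity at 4.2 km: phi = 0.67·exp(−0.869×4.2) = 0.0174
Solid-volume conservation: h(1−phi) = h₀(1−phi₀) ⇒ h = h₀·(1−phi₀)/(1−phi)
h = 0.095 × (1 − 0.67)/(1 − 0.0174) = 0.095 × 0.3358 = 0.0319 km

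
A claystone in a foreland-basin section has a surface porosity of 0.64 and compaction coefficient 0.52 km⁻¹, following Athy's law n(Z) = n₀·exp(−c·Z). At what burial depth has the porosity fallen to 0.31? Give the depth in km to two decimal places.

1.39 km

Invert Athy's law: Z = ln(n₀/n) / c
Z = ln(0.64/0.31) / 0.52 = ln(2.065) / 0.52 = 0.7249 / 0.52 = 1.394 km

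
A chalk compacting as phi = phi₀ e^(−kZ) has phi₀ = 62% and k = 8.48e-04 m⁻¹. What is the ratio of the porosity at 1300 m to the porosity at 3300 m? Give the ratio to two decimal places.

Working in km (1 km = 1000 m; k in km⁻¹ = k in m⁻¹ × 1000):
phi(Z₁)/phi(Z₂) = e^(−k·Z₁)/e^(−k·Z₂) = e^{k(Z₂−Z₁)}
= exp(0.848 × 2) = exp(1.696) = 5.4521

5.45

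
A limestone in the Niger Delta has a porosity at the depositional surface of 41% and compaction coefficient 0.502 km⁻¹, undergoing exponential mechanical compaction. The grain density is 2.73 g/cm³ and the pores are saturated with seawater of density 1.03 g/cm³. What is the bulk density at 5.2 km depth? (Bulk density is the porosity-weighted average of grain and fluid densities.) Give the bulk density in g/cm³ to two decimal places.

Porosity at depth: n = 0.41·exp(−0.502×5.2) = 0.41×0.0735 = 0.0301
Bulk density: ρ_b = (1−n)ρ_g + n·ρ_f = 0.9699×2.73 + 0.0301×1.03
       = 2.648 + 0.031 = 2.679 g/cm³

2.68 g/cm³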